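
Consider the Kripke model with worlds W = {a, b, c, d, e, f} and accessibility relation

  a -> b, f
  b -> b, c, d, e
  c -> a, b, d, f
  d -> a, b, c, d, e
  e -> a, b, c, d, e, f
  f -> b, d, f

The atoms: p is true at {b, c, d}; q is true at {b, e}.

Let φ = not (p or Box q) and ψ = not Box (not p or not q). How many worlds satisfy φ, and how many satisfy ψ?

3 and 6

For not (p or Box q):
a: p or Box q is F. ✓
b: p or Box q is T. ✗
c: p or Box q is T. ✗
d: p or Box q is T. ✗
e: p or Box q is F. ✓
f: p or Box q is F. ✓
— 3 worlds.
For not Box (not p or not q):
a: Box (not p or not q) is F. ✓
b: Box (not p or not q) is F. ✓
c: Box (not p or not q) is F. ✓
d: Box (not p or not q) is F. ✓
e: Box (not p or not q) is F. ✓
f: Box (not p or not q) is F. ✓
— 6 worlds.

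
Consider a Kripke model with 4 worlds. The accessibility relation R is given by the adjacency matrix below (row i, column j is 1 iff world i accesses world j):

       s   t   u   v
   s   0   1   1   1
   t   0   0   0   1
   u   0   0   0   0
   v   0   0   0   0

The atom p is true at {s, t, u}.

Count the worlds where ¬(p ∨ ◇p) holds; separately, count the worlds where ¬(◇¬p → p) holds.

For ¬(p ∨ ◇p):
s: p ∨ ◇p is T. ✗
t: p ∨ ◇p is T. ✗
u: p ∨ ◇p is T. ✗
v: p ∨ ◇p is F. ✓
— 1 world.
For ¬(◇¬p → p):
s: ◇¬p → p is T. ✗
t: ◇¬p → p is T. ✗
u: ◇¬p → p is T. ✗
v: ◇¬p → p is T. ✗
— 0 worlds.

1 and 0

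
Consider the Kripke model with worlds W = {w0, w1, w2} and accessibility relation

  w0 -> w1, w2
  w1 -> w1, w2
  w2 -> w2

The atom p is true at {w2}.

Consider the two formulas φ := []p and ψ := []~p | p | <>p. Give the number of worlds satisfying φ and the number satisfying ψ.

For []p:
w0: successors {w1, w2}; p there: w1:F, w2:T. ✗
w1: successors {w1, w2}; p there: w1:F, w2:T. ✗
w2: successors {w2}; p there: w2:T. ✓
— 1 world.
For []~p | p | <>p:
w0: []~p is F, p | <>p is T. ✓
w1: []~p is F, p | <>p is T. ✓
w2: []~p is F, p | <>p is T. ✓
— 3 worlds.

1 and 3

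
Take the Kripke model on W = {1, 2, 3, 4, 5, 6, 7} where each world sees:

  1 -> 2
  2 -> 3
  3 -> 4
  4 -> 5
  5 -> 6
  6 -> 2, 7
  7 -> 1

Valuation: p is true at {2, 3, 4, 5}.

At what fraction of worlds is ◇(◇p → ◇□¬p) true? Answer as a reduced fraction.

4/7

1: successors {2}; ◇p → ◇□¬p there: 2:F. ✗
2: successors {3}; ◇p → ◇□¬p there: 3:F. ✗
3: successors {4}; ◇p → ◇□¬p there: 4:T. ✓
4: successors {5}; ◇p → ◇□¬p there: 5:T. ✓
5: successors {6}; ◇p → ◇□¬p there: 6:T. ✓
6: successors {2, 7}; ◇p → ◇□¬p there: 2:F, 7:T. ✓
7: successors {1}; ◇p → ◇□¬p there: 1:F. ✗
That's 4 of 7 worlds, so 4/7.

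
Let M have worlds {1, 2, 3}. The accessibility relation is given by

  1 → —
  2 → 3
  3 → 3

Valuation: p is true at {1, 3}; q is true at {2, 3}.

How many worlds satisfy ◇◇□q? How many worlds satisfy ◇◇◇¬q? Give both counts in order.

2 and 0

For ◇◇□q:
1: no successors, so ◇◇□q fails. ✗
2: successors {3}; ◇□q there: 3:T. ✓
3: successors {3}; ◇□q there: 3:T. ✓
— 2 worlds.
For ◇◇◇¬q:
1: no successors, so ◇◇◇¬q fails. ✗
2: successors {3}; ◇◇¬q there: 3:F. ✗
3: successors {3}; ◇◇¬q there: 3:F. ✗
— 0 worlds.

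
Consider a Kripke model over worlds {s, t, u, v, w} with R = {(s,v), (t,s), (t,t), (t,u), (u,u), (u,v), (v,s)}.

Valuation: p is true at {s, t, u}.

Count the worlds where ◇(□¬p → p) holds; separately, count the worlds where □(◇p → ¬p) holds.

4 and 3

For ◇(□¬p → p):
s: successors {v}; □¬p → p there: v:T. ✓
t: successors {s, t, u}; □¬p → p there: s:T, t:T, u:T. ✓
u: successors {u, v}; □¬p → p there: u:T, v:T. ✓
v: successors {s}; □¬p → p there: s:T. ✓
w: no successors, so ◇(□¬p → p) fails. ✗
— 4 worlds.
For □(◇p → ¬p):
s: successors {v}; ◇p → ¬p there: v:T. ✓
t: successors {s, t, u}; ◇p → ¬p there: s:T, t:F, u:F. ✗
u: successors {u, v}; ◇p → ¬p there: u:F, v:T. ✗
v: successors {s}; ◇p → ¬p there: s:T. ✓
w: no successors, so □(◇p → ¬p) holds vacuously. ✓
— 3 worlds.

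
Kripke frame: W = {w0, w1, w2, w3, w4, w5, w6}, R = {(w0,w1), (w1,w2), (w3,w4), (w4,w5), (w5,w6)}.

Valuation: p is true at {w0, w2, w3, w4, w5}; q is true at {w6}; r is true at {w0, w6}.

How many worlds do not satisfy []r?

w0: successors {w1}; r there: w1:F. ✗
w1: successors {w2}; r there: w2:F. ✗
w2: no successors, so []r holds vacuously. ✓
w3: successors {w4}; r there: w4:F. ✗
w4: successors {w5}; r there: w5:F. ✗
w5: successors {w6}; r there: w6:T. ✓
w6: no successors, so []r holds vacuously. ✓
Satisfying worlds: {w2, w5, w6}.
So []r fails at the other 4 worlds.

4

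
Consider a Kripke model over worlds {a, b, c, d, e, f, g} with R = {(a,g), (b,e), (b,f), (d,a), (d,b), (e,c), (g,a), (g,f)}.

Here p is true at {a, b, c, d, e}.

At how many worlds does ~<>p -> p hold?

a: ~<>p is T, p is T. ✓
b: ~<>p is F, p is T. ✓
c: ~<>p is T, p is T. ✓
d: ~<>p is F, p is T. ✓
e: ~<>p is F, p is T. ✓
f: ~<>p is T, p is F. ✗
g: ~<>p is F, p is F. ✓
Satisfying worlds: {a, b, c, d, e, g}.

6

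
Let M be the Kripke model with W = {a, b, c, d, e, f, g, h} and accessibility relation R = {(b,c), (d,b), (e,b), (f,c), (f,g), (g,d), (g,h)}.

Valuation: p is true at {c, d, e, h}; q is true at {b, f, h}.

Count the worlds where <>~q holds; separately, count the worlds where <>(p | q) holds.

3 and 5

For <>~q:
a: no successors, so <>~q fails. ✗
b: successors {c}; ~q there: c:T. ✓
c: no successors, so <>~q fails. ✗
d: successors {b}; ~q there: b:F. ✗
e: successors {b}; ~q there: b:F. ✗
f: successors {c, g}; ~q there: c:T, g:T. ✓
g: successors {d, h}; ~q there: d:T, h:F. ✓
h: no successors, so <>~q fails. ✗
— 3 worlds.
For <>(p | q):
a: no successors, so <>(p | q) fails. ✗
b: successors {c}; p | q there: c:T. ✓
c: no successors, so <>(p | q) fails. ✗
d: successors {b}; p | q there: b:T. ✓
e: successors {b}; p | q there: b:T. ✓
f: successors {c, g}; p | q there: c:T, g:F. ✓
g: successors {d, h}; p | q there: d:T, h:T. ✓
h: no successors, so <>(p | q) fails. ✗
— 5 worlds.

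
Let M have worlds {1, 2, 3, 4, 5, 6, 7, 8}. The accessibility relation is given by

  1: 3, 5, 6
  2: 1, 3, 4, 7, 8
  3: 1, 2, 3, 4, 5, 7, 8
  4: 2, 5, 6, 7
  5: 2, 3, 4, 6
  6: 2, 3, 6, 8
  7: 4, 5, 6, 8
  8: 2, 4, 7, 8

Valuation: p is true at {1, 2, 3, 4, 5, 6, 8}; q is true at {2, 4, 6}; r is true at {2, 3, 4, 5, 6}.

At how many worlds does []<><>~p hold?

1: successors {3, 5, 6}; <><>~p there: 3:T, 5:T, 6:T. ✓
2: successors {1, 3, 4, 7, 8}; <><>~p there: 1:T, 3:T, 4:T, 7:T, 8:T. ✓
3: successors {1, 2, 3, 4, 5, 7, 8}; <><>~p there: 1:T, 2:T, 3:T, 4:T, 5:T, 7:T, 8:T. ✓
4: successors {2, 5, 6, 7}; <><>~p there: 2:T, 5:T, 6:T, 7:T. ✓
5: successors {2, 3, 4, 6}; <><>~p there: 2:T, 3:T, 4:T, 6:T. ✓
6: successors {2, 3, 6, 8}; <><>~p there: 2:T, 3:T, 6:T, 8:T. ✓
7: successors {4, 5, 6, 8}; <><>~p there: 4:T, 5:T, 6:T, 8:T. ✓
8: successors {2, 4, 7, 8}; <><>~p there: 2:T, 4:T, 7:T, 8:T. ✓
Satisfying worlds: {1, 2, 3, 4, 5, 6, 7, 8}.

8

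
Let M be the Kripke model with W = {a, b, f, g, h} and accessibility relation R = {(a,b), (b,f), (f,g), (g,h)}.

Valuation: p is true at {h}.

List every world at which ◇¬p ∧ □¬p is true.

{a, b, f}

a: ◇¬p is T, □¬p is T. ✓
b: ◇¬p is T, □¬p is T. ✓
f: ◇¬p is T, □¬p is T. ✓
g: ◇¬p is F, □¬p is F. ✗
h: ◇¬p is F, □¬p is T. ✗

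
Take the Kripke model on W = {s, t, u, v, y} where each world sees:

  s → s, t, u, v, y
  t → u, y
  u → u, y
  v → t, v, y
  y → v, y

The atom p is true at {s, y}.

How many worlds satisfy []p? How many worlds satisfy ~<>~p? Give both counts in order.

For []p:
s: successors {s, t, u, v, y}; p there: s:T, t:F, u:F, v:F, y:T. ✗
t: successors {u, y}; p there: u:F, y:T. ✗
u: successors {u, y}; p there: u:F, y:T. ✗
v: successors {t, v, y}; p there: t:F, v:F, y:T. ✗
y: successors {v, y}; p there: v:F, y:T. ✗
— 0 worlds.
For ~<>~p:
s: <>~p is T. ✗
t: <>~p is T. ✗
u: <>~p is T. ✗
v: <>~p is T. ✗
y: <>~p is T. ✗
— 0 worlds.

0 and 0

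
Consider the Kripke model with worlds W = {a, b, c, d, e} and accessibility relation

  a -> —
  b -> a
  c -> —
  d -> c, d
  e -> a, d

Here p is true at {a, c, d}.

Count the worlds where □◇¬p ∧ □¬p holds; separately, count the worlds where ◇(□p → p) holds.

2 and 3

For □◇¬p ∧ □¬p:
a: □◇¬p is T, □¬p is T. ✓
b: □◇¬p is F, □¬p is F. ✗
c: □◇¬p is T, □¬p is T. ✓
d: □◇¬p is F, □¬p is F. ✗
e: □◇¬p is F, □¬p is F. ✗
— 2 worlds.
For ◇(□p → p):
a: no successors, so ◇(□p → p) fails. ✗
b: successors {a}; □p → p there: a:T. ✓
c: no successors, so ◇(□p → p) fails. ✗
d: successors {c, d}; □p → p there: c:T, d:T. ✓
e: successors {a, d}; □p → p there: a:T, d:T. ✓
— 3 worlds.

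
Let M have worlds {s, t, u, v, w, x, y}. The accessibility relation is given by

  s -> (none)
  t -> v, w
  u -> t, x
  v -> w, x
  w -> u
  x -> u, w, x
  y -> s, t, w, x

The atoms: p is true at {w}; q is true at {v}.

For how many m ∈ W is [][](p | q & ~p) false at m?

6

s: no successors, so [][](p | q & ~p) holds vacuously. ✓
t: successors {v, w}; [](p | q & ~p) there: v:F, w:F. ✗
u: successors {t, x}; [](p | q & ~p) there: t:T, x:F. ✗
v: successors {w, x}; [](p | q & ~p) there: w:F, x:F. ✗
w: successors {u}; [](p | q & ~p) there: u:F. ✗
x: successors {u, w, x}; [](p | q & ~p) there: u:F, w:F, x:F. ✗
y: successors {s, t, w, x}; [](p | q & ~p) there: s:T, t:T, w:F, x:F. ✗
Satisfying worlds: {s}.
So [][](p | q & ~p) fails at the other 6 worlds.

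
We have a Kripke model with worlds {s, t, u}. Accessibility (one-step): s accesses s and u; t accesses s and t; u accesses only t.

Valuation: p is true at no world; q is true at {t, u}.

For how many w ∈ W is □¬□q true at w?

s: successors {s, u}; ¬□q there: s:T, u:F. ✗
t: successors {s, t}; ¬□q there: s:T, t:T. ✓
u: successors {t}; ¬□q there: t:T. ✓
Satisfying worlds: {t, u}.

2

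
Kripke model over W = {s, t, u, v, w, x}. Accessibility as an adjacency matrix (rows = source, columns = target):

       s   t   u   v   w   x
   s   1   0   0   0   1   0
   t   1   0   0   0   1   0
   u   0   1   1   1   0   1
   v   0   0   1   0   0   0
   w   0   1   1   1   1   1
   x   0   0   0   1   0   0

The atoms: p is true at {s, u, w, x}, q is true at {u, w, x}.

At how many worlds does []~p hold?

1

s: successors {s, w}; ~p there: s:F, w:F. ✗
t: successors {s, w}; ~p there: s:F, w:F. ✗
u: successors {t, u, v, x}; ~p there: t:T, u:F, v:T, x:F. ✗
v: successors {u}; ~p there: u:F. ✗
w: successors {t, u, v, w, x}; ~p there: t:T, u:F, v:T, w:F, x:F. ✗
x: successors {v}; ~p there: v:T. ✓
Satisfying worlds: {x}.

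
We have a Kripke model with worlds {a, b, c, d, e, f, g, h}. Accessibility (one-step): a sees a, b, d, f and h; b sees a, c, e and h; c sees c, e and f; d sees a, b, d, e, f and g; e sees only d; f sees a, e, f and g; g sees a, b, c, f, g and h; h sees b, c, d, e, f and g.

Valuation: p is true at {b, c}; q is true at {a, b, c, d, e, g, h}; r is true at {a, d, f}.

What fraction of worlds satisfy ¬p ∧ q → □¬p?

1/2

a: ¬p ∧ q is T, □¬p is F. ✗
b: ¬p ∧ q is F, □¬p is F. ✓
c: ¬p ∧ q is F, □¬p is F. ✓
d: ¬p ∧ q is T, □¬p is F. ✗
e: ¬p ∧ q is T, □¬p is T. ✓
f: ¬p ∧ q is F, □¬p is T. ✓
g: ¬p ∧ q is T, □¬p is F. ✗
h: ¬p ∧ q is T, □¬p is F. ✗
That's 4 of 8 worlds, so 4/8 = 1/2.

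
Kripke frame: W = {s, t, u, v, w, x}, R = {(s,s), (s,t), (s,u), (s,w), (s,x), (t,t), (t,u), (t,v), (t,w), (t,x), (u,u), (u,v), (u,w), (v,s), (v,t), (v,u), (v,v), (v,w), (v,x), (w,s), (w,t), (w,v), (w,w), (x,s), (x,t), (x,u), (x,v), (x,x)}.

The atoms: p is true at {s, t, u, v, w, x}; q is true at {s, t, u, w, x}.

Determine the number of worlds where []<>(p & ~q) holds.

s: successors {s, t, u, w, x}; <>(p & ~q) there: s:F, t:T, u:T, w:T, x:T. ✗
t: successors {t, u, v, w, x}; <>(p & ~q) there: t:T, u:T, v:T, w:T, x:T. ✓
u: successors {u, v, w}; <>(p & ~q) there: u:T, v:T, w:T. ✓
v: successors {s, t, u, v, w, x}; <>(p & ~q) there: s:F, t:T, u:T, v:T, w:T, x:T. ✗
w: successors {s, t, v, w}; <>(p & ~q) there: s:F, t:T, v:T, w:T. ✗
x: successors {s, t, u, v, x}; <>(p & ~q) there: s:F, t:T, u:T, v:T, x:T. ✗
Satisfying worlds: {t, u}.

2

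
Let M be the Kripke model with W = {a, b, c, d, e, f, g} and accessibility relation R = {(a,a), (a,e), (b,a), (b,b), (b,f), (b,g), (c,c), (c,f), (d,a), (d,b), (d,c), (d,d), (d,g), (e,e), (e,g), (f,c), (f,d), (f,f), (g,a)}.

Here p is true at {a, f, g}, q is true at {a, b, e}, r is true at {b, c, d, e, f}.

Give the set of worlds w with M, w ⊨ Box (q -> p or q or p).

{a, b, c, d, e, f, g}

a: successors {a, e}; q -> p or q or p there: a:T, e:T. ✓
b: successors {a, b, f, g}; q -> p or q or p there: a:T, b:T, f:T, g:T. ✓
c: successors {c, f}; q -> p or q or p there: c:T, f:T. ✓
d: successors {a, b, c, d, g}; q -> p or q or p there: a:T, b:T, c:T, d:T, g:T. ✓
e: successors {e, g}; q -> p or q or p there: e:T, g:T. ✓
f: successors {c, d, f}; q -> p or q or p there: c:T, d:T, f:T. ✓
g: successors {a}; q -> p or q or p there: a:T. ✓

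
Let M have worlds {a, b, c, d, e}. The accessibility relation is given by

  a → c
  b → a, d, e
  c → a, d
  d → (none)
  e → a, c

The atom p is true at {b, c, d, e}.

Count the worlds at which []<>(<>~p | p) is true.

a: successors {c}; <>(<>~p | p) there: c:T. ✓
b: successors {a, d, e}; <>(<>~p | p) there: a:T, d:F, e:T. ✗
c: successors {a, d}; <>(<>~p | p) there: a:T, d:F. ✗
d: no successors, so []<>(<>~p | p) holds vacuously. ✓
e: successors {a, c}; <>(<>~p | p) there: a:T, c:T. ✓
Satisfying worlds: {a, d, e}.

3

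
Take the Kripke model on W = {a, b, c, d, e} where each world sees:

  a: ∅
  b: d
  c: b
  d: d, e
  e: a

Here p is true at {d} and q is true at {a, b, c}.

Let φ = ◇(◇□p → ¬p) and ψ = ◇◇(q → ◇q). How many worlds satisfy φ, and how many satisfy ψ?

4 and 3

For ◇(◇□p → ¬p):
a: no successors, so ◇(◇□p → ¬p) fails. ✗
b: successors {d}; ◇□p → ¬p there: d:T. ✓
c: successors {b}; ◇□p → ¬p there: b:T. ✓
d: successors {d, e}; ◇□p → ¬p there: d:T, e:T. ✓
e: successors {a}; ◇□p → ¬p there: a:T. ✓
— 4 worlds.
For ◇◇(q → ◇q):
a: no successors, so ◇◇(q → ◇q) fails. ✗
b: successors {d}; ◇(q → ◇q) there: d:T. ✓
c: successors {b}; ◇(q → ◇q) there: b:T. ✓
d: successors {d, e}; ◇(q → ◇q) there: d:T, e:F. ✓
e: successors {a}; ◇(q → ◇q) there: a:F. ✗
— 3 worlds.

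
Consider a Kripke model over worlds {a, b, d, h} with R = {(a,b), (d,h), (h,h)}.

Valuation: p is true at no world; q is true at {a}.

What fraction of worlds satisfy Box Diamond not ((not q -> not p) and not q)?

1/4

a: successors {b}; Diamond not ((not q -> not p) and not q) there: b:F. ✗
b: no successors, so Box Diamond not ((not q -> not p) and not q) holds vacuously. ✓
d: successors {h}; Diamond not ((not q -> not p) and not q) there: h:F. ✗
h: successors {h}; Diamond not ((not q -> not p) and not q) there: h:F. ✗
That's 1 of 4 worlds, so 1/4.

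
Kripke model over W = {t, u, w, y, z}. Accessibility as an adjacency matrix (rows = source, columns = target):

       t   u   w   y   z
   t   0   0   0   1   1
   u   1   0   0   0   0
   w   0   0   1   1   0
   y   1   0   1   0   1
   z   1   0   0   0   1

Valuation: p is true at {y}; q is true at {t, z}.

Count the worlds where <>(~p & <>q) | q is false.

1

t: <>(~p & <>q) is T, q is T. ✓
u: <>(~p & <>q) is T, q is F. ✓
w: <>(~p & <>q) is F, q is F. ✗
y: <>(~p & <>q) is T, q is F. ✓
z: <>(~p & <>q) is T, q is T. ✓
Satisfying worlds: {t, u, y, z}.
So <>(~p & <>q) | q fails at the other 1 world.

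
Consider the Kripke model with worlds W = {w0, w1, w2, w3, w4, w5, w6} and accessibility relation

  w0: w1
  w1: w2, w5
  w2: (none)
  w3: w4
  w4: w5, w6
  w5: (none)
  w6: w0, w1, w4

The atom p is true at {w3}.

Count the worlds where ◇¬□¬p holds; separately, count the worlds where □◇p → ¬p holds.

For ◇¬□¬p:
w0: successors {w1}; ¬□¬p there: w1:F. ✗
w1: successors {w2, w5}; ¬□¬p there: w2:F, w5:F. ✗
w2: no successors, so ◇¬□¬p fails. ✗
w3: successors {w4}; ¬□¬p there: w4:F. ✗
w4: successors {w5, w6}; ¬□¬p there: w5:F, w6:F. ✗
w5: no successors, so ◇¬□¬p fails. ✗
w6: successors {w0, w1, w4}; ¬□¬p there: w0:F, w1:F, w4:F. ✗
— 0 worlds.
For □◇p → ¬p:
w0: □◇p is F, ¬p is T. ✓
w1: □◇p is F, ¬p is T. ✓
w2: □◇p is T, ¬p is T. ✓
w3: □◇p is F, ¬p is F. ✓
w4: □◇p is F, ¬p is T. ✓
w5: □◇p is T, ¬p is T. ✓
w6: □◇p is F, ¬p is T. ✓
— 7 worlds.

0 and 7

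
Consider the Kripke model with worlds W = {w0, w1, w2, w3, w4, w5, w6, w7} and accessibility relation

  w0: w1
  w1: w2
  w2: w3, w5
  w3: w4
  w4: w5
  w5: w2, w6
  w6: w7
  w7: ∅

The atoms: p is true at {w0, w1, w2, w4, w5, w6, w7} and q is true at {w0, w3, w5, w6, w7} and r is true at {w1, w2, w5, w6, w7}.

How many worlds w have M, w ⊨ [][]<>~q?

4

w0: successors {w1}; []<>~q there: w1:F. ✗
w1: successors {w2}; []<>~q there: w2:T. ✓
w2: successors {w3, w5}; []<>~q there: w3:F, w5:F. ✗
w3: successors {w4}; []<>~q there: w4:T. ✓
w4: successors {w5}; []<>~q there: w5:F. ✗
w5: successors {w2, w6}; []<>~q there: w2:T, w6:F. ✗
w6: successors {w7}; []<>~q there: w7:T. ✓
w7: no successors, so [][]<>~q holds vacuously. ✓
Satisfying worlds: {w1, w3, w6, w7}.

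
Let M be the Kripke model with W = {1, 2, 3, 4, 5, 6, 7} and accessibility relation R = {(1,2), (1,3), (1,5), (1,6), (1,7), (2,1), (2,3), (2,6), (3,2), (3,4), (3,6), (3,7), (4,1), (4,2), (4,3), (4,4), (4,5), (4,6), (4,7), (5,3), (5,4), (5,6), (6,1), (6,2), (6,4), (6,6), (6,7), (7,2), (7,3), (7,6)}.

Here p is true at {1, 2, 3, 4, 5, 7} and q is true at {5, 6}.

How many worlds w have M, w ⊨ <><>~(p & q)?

7

1: successors {2, 3, 5, 6, 7}; <>~(p & q) there: 2:T, 3:T, 5:T, 6:T, 7:T. ✓
2: successors {1, 3, 6}; <>~(p & q) there: 1:T, 3:T, 6:T. ✓
3: successors {2, 4, 6, 7}; <>~(p & q) there: 2:T, 4:T, 6:T, 7:T. ✓
4: successors {1, 2, 3, 4, 5, 6, 7}; <>~(p & q) there: 1:T, 2:T, 3:T, 4:T, 5:T, 6:T, 7:T. ✓
5: successors {3, 4, 6}; <>~(p & q) there: 3:T, 4:T, 6:T. ✓
6: successors {1, 2, 4, 6, 7}; <>~(p & q) there: 1:T, 2:T, 4:T, 6:T, 7:T. ✓
7: successors {2, 3, 6}; <>~(p & q) there: 2:T, 3:T, 6:T. ✓
Satisfying worlds: {1, 2, 3, 4, 5, 6, 7}.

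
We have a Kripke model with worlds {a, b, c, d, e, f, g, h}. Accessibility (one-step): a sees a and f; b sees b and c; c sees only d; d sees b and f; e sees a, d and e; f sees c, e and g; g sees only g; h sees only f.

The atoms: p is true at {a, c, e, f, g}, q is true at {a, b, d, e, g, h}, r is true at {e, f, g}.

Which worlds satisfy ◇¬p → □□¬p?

{a, f, g, h}

a: ◇¬p is F, □□¬p is F. ✓
b: ◇¬p is T, □□¬p is F. ✗
c: ◇¬p is T, □□¬p is F. ✗
d: ◇¬p is T, □□¬p is F. ✗
e: ◇¬p is T, □□¬p is F. ✗
f: ◇¬p is F, □□¬p is F. ✓
g: ◇¬p is F, □□¬p is F. ✓
h: ◇¬p is F, □□¬p is F. ✓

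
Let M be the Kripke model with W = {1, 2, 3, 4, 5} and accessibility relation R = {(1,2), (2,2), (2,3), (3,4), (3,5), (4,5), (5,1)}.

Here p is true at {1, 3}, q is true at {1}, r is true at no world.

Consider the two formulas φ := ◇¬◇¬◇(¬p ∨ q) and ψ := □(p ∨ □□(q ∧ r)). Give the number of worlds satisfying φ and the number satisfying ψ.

For ◇¬◇¬◇(¬p ∨ q):
1: successors {2}; ¬◇¬◇(¬p ∨ q) there: 2:T. ✓
2: successors {2, 3}; ¬◇¬◇(¬p ∨ q) there: 2:T, 3:T. ✓
3: successors {4, 5}; ¬◇¬◇(¬p ∨ q) there: 4:T, 5:T. ✓
4: successors {5}; ¬◇¬◇(¬p ∨ q) there: 5:T. ✓
5: successors {1}; ¬◇¬◇(¬p ∨ q) there: 1:T. ✓
— 5 worlds.
For □(p ∨ □□(q ∧ r)):
1: successors {2}; p ∨ □□(q ∧ r) there: 2:F. ✗
2: successors {2, 3}; p ∨ □□(q ∧ r) there: 2:F, 3:T. ✗
3: successors {4, 5}; p ∨ □□(q ∧ r) there: 4:F, 5:F. ✗
4: successors {5}; p ∨ □□(q ∧ r) there: 5:F. ✗
5: successors {1}; p ∨ □□(q ∧ r) there: 1:T. ✓
— 1 world.

5 and 1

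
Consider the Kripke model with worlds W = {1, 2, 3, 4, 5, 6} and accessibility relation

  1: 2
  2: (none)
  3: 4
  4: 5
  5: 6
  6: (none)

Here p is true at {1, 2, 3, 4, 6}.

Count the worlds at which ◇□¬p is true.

3

1: successors {2}; □¬p there: 2:T. ✓
2: no successors, so ◇□¬p fails. ✗
3: successors {4}; □¬p there: 4:T. ✓
4: successors {5}; □¬p there: 5:F. ✗
5: successors {6}; □¬p there: 6:T. ✓
6: no successors, so ◇□¬p fails. ✗
Satisfying worlds: {1, 3, 5}.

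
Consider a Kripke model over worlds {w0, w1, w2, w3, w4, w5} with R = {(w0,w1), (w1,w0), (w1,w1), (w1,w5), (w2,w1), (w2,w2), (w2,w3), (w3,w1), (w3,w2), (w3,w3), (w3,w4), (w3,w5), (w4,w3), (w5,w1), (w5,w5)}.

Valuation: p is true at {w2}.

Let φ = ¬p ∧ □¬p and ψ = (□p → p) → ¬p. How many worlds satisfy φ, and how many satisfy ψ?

4 and 5

For ¬p ∧ □¬p:
w0: ¬p is T, □¬p is T. ✓
w1: ¬p is T, □¬p is T. ✓
w2: ¬p is F, □¬p is F. ✗
w3: ¬p is T, □¬p is F. ✗
w4: ¬p is T, □¬p is T. ✓
w5: ¬p is T, □¬p is T. ✓
— 4 worlds.
For (□p → p) → ¬p:
w0: □p → p is T, ¬p is T. ✓
w1: □p → p is T, ¬p is T. ✓
w2: □p → p is T, ¬p is F. ✗
w3: □p → p is T, ¬p is T. ✓
w4: □p → p is T, ¬p is T. ✓
w5: □p → p is T, ¬p is T. ✓
— 5 worlds.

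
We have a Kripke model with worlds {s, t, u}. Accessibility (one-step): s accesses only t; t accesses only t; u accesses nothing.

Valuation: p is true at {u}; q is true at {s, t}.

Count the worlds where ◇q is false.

1

s: successors {t}; q there: t:T. ✓
t: successors {t}; q there: t:T. ✓
u: no successors, so ◇q fails. ✗
Satisfying worlds: {s, t}.
So ◇q fails at the other 1 world.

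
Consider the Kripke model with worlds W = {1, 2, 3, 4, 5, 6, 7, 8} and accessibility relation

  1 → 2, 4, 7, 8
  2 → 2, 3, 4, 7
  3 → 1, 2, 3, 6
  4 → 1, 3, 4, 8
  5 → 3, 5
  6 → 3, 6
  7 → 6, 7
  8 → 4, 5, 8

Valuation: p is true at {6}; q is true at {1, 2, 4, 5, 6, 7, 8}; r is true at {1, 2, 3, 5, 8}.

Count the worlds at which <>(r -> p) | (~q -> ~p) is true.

1: <>(r -> p) is T, ~q -> ~p is T. ✓
2: <>(r -> p) is T, ~q -> ~p is T. ✓
3: <>(r -> p) is T, ~q -> ~p is T. ✓
4: <>(r -> p) is T, ~q -> ~p is T. ✓
5: <>(r -> p) is F, ~q -> ~p is T. ✓
6: <>(r -> p) is T, ~q -> ~p is T. ✓
7: <>(r -> p) is T, ~q -> ~p is T. ✓
8: <>(r -> p) is T, ~q -> ~p is T. ✓
Satisfying worlds: {1, 2, 3, 4, 5, 6, 7, 8}.

8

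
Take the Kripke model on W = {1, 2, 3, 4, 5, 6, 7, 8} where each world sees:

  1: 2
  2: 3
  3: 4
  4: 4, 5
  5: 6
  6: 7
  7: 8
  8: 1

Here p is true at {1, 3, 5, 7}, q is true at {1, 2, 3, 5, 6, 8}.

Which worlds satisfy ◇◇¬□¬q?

{2, 3, 4, 5, 6, 7, 8}

1: successors {2}; ◇¬□¬q there: 2:F. ✗
2: successors {3}; ◇¬□¬q there: 3:T. ✓
3: successors {4}; ◇¬□¬q there: 4:T. ✓
4: successors {4, 5}; ◇¬□¬q there: 4:T, 5:F. ✓
5: successors {6}; ◇¬□¬q there: 6:T. ✓
6: successors {7}; ◇¬□¬q there: 7:T. ✓
7: successors {8}; ◇¬□¬q there: 8:T. ✓
8: successors {1}; ◇¬□¬q there: 1:T. ✓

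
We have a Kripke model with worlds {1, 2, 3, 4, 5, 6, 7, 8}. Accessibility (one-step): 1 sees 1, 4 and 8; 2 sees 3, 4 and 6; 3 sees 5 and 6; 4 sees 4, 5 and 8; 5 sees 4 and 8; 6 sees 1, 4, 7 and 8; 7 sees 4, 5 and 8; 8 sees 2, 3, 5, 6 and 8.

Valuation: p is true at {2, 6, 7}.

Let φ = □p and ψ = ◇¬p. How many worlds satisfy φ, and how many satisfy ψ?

For □p:
1: successors {1, 4, 8}; p there: 1:F, 4:F, 8:F. ✗
2: successors {3, 4, 6}; p there: 3:F, 4:F, 6:T. ✗
3: successors {5, 6}; p there: 5:F, 6:T. ✗
4: successors {4, 5, 8}; p there: 4:F, 5:F, 8:F. ✗
5: successors {4, 8}; p there: 4:F, 8:F. ✗
6: successors {1, 4, 7, 8}; p there: 1:F, 4:F, 7:T, 8:F. ✗
7: successors {4, 5, 8}; p there: 4:F, 5:F, 8:F. ✗
8: successors {2, 3, 5, 6, 8}; p there: 2:T, 3:F, 5:F, 6:T, 8:F. ✗
— 0 worlds.
For ◇¬p:
1: successors {1, 4, 8}; ¬p there: 1:T, 4:T, 8:T. ✓
2: successors {3, 4, 6}; ¬p there: 3:T, 4:T, 6:F. ✓
3: successors {5, 6}; ¬p there: 5:T, 6:F. ✓
4: successors {4, 5, 8}; ¬p there: 4:T, 5:T, 8:T. ✓
5: successors {4, 8}; ¬p there: 4:T, 8:T. ✓
6: successors {1, 4, 7, 8}; ¬p there: 1:T, 4:T, 7:F, 8:T. ✓
7: successors {4, 5, 8}; ¬p there: 4:T, 5:T, 8:T. ✓
8: successors {2, 3, 5, 6, 8}; ¬p there: 2:F, 3:T, 5:T, 6:F, 8:T. ✓
— 8 worlds.

0 and 8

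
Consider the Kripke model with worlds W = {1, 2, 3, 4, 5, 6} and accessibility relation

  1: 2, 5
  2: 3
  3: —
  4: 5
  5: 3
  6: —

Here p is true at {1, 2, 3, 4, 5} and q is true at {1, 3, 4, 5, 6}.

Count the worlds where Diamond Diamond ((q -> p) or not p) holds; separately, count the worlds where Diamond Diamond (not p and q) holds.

2 and 0

For Diamond Diamond ((q -> p) or not p):
1: successors {2, 5}; Diamond ((q -> p) or not p) there: 2:T, 5:T. ✓
2: successors {3}; Diamond ((q -> p) or not p) there: 3:F. ✗
3: no successors, so Diamond Diamond ((q -> p) or not p) fails. ✗
4: successors {5}; Diamond ((q -> p) or not p) there: 5:T. ✓
5: successors {3}; Diamond ((q -> p) or not p) there: 3:F. ✗
6: no successors, so Diamond Diamond ((q -> p) or not p) fails. ✗
— 2 worlds.
For Diamond Diamond (not p and q):
1: successors {2, 5}; Diamond (not p and q) there: 2:F, 5:F. ✗
2: successors {3}; Diamond (not p and q) there: 3:F. ✗
3: no successors, so Diamond Diamond (not p and q) fails. ✗
4: successors {5}; Diamond (not p and q) there: 5:F. ✗
5: successors {3}; Diamond (not p and q) there: 3:F. ✗
6: no successors, so Diamond Diamond (not p and q) fails. ✗
— 0 worlds.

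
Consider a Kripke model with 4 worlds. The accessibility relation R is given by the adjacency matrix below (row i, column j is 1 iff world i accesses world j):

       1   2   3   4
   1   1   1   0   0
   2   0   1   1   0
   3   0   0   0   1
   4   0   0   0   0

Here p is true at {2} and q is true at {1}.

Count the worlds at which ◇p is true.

1: successors {1, 2}; p there: 1:F, 2:T. ✓
2: successors {2, 3}; p there: 2:T, 3:F. ✓
3: successors {4}; p there: 4:F. ✗
4: no successors, so ◇p fails. ✗
Satisfying worlds: {1, 2}.

2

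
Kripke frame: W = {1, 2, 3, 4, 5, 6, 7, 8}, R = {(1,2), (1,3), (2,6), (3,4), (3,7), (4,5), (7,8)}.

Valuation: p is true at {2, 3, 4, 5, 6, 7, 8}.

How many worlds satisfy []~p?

3

1: successors {2, 3}; ~p there: 2:F, 3:F. ✗
2: successors {6}; ~p there: 6:F. ✗
3: successors {4, 7}; ~p there: 4:F, 7:F. ✗
4: successors {5}; ~p there: 5:F. ✗
5: no successors, so []~p holds vacuously. ✓
6: no successors, so []~p holds vacuously. ✓
7: successors {8}; ~p there: 8:F. ✗
8: no successors, so []~p holds vacuously. ✓
Satisfying worlds: {5, 6, 8}.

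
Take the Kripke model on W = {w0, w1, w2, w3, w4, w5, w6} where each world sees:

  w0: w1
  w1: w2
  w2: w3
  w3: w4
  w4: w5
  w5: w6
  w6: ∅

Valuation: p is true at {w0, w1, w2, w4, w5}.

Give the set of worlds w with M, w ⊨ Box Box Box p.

w0: successors {w1}; Box Box p there: w1:F. ✗
w1: successors {w2}; Box Box p there: w2:T. ✓
w2: successors {w3}; Box Box p there: w3:T. ✓
w3: successors {w4}; Box Box p there: w4:F. ✗
w4: successors {w5}; Box Box p there: w5:T. ✓
w5: successors {w6}; Box Box p there: w6:T. ✓
w6: no successors, so Box Box Box p holds vacuously. ✓

{w1, w2, w4, w5, w6}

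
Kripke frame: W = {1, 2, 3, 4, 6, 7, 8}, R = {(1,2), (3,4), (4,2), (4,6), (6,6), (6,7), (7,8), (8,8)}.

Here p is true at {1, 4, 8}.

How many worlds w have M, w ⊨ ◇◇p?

1: successors {2}; ◇p there: 2:F. ✗
2: no successors, so ◇◇p fails. ✗
3: successors {4}; ◇p there: 4:F. ✗
4: successors {2, 6}; ◇p there: 2:F, 6:F. ✗
6: successors {6, 7}; ◇p there: 6:F, 7:T. ✓
7: successors {8}; ◇p there: 8:T. ✓
8: successors {8}; ◇p there: 8:T. ✓
Satisfying worlds: {6, 7, 8}.

3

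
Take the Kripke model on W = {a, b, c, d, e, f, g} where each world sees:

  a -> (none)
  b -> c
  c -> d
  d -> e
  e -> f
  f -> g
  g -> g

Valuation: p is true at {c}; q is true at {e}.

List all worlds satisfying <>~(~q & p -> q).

{b}

a: no successors, so <>~(~q & p -> q) fails. ✗
b: successors {c}; ~(~q & p -> q) there: c:T. ✓
c: successors {d}; ~(~q & p -> q) there: d:F. ✗
d: successors {e}; ~(~q & p -> q) there: e:F. ✗
e: successors {f}; ~(~q & p -> q) there: f:F. ✗
f: successors {g}; ~(~q & p -> q) there: g:F. ✗
g: successors {g}; ~(~q & p -> q) there: g:F. ✗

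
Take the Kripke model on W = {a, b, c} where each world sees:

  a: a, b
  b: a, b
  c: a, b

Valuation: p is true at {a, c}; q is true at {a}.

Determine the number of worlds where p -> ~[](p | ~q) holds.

a: p is T, ~[](p | ~q) is F. ✗
b: p is F, ~[](p | ~q) is F. ✓
c: p is T, ~[](p | ~q) is F. ✗
Satisfying worlds: {b}.

1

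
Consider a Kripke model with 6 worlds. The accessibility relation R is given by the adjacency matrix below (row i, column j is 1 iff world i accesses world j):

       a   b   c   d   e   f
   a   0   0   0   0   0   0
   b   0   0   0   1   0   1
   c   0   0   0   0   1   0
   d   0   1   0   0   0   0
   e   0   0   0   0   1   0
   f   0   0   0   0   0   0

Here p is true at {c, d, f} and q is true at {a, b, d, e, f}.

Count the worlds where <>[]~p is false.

a: no successors, so <>[]~p fails. ✗
b: successors {d, f}; []~p there: d:T, f:T. ✓
c: successors {e}; []~p there: e:T. ✓
d: successors {b}; []~p there: b:F. ✗
e: successors {e}; []~p there: e:T. ✓
f: no successors, so <>[]~p fails. ✗
Satisfying worlds: {b, c, e}.
So <>[]~p fails at the other 3 worlds.

3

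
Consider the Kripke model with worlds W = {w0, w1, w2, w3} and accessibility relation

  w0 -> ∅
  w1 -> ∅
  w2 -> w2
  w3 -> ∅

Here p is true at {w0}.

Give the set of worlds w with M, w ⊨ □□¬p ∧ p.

{w0}

w0: □□¬p is T, p is T. ✓
w1: □□¬p is T, p is F. ✗
w2: □□¬p is T, p is F. ✗
w3: □□¬p is T, p is F. ✗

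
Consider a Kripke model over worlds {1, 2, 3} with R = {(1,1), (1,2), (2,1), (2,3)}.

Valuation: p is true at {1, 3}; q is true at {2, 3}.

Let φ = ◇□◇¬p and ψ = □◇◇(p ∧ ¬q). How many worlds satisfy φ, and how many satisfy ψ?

1 and 2

For ◇□◇¬p:
1: successors {1, 2}; □◇¬p there: 1:F, 2:F. ✗
2: successors {1, 3}; □◇¬p there: 1:F, 3:T. ✓
3: no successors, so ◇□◇¬p fails. ✗
— 1 world.
For □◇◇(p ∧ ¬q):
1: successors {1, 2}; ◇◇(p ∧ ¬q) there: 1:T, 2:T. ✓
2: successors {1, 3}; ◇◇(p ∧ ¬q) there: 1:T, 3:F. ✗
3: no successors, so □◇◇(p ∧ ¬q) holds vacuously. ✓
— 2 worlds.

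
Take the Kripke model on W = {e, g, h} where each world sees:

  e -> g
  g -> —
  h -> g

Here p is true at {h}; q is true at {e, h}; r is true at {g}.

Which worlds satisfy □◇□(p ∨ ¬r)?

{g}

e: successors {g}; ◇□(p ∨ ¬r) there: g:F. ✗
g: no successors, so □◇□(p ∨ ¬r) holds vacuously. ✓
h: successors {g}; ◇□(p ∨ ¬r) there: g:F. ✗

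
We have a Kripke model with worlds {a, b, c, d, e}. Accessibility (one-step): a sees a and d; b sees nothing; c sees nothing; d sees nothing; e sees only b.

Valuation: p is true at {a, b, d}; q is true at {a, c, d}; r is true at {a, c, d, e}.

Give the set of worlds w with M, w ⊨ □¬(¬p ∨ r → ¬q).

{a, b, c, d}

a: successors {a, d}; ¬(¬p ∨ r → ¬q) there: a:T, d:T. ✓
b: no successors, so □¬(¬p ∨ r → ¬q) holds vacuously. ✓
c: no successors, so □¬(¬p ∨ r → ¬q) holds vacuously. ✓
d: no successors, so □¬(¬p ∨ r → ¬q) holds vacuously. ✓
e: successors {b}; ¬(¬p ∨ r → ¬q) there: b:F. ✗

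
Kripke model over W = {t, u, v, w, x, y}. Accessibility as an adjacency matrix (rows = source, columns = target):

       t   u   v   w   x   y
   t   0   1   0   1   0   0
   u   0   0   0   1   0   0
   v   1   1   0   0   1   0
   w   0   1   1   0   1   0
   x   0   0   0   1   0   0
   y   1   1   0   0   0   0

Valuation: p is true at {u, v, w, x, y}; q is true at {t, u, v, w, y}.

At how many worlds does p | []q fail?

t: p is F, []q is T. ✓
u: p is T, []q is T. ✓
v: p is T, []q is F. ✓
w: p is T, []q is F. ✓
x: p is T, []q is T. ✓
y: p is T, []q is T. ✓
Satisfying worlds: {t, u, v, w, x, y}.
So p | []q fails at the other 0 worlds.

0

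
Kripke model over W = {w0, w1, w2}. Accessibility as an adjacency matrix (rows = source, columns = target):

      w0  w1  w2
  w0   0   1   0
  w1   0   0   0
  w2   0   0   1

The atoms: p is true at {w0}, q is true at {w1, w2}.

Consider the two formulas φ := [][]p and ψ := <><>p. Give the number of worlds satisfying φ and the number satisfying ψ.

For [][]p:
w0: successors {w1}; []p there: w1:T. ✓
w1: no successors, so [][]p holds vacuously. ✓
w2: successors {w2}; []p there: w2:F. ✗
— 2 worlds.
For <><>p:
w0: successors {w1}; <>p there: w1:F. ✗
w1: no successors, so <><>p fails. ✗
w2: successors {w2}; <>p there: w2:F. ✗
— 0 worlds.

2 and 0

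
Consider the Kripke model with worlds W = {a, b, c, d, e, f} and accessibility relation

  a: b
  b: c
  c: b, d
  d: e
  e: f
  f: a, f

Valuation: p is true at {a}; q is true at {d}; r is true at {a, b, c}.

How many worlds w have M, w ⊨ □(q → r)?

a: successors {b}; q → r there: b:T. ✓
b: successors {c}; q → r there: c:T. ✓
c: successors {b, d}; q → r there: b:T, d:F. ✗
d: successors {e}; q → r there: e:T. ✓
e: successors {f}; q → r there: f:T. ✓
f: successors {a, f}; q → r there: a:T, f:T. ✓
Satisfying worlds: {a, b, d, e, f}.

5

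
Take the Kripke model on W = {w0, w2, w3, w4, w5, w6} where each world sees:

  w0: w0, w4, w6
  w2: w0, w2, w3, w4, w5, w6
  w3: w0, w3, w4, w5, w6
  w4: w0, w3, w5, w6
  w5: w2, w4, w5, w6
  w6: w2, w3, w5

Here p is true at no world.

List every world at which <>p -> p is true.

{w0, w2, w3, w4, w5, w6}

w0: <>p is F, p is F. ✓
w2: <>p is F, p is F. ✓
w3: <>p is F, p is F. ✓
w4: <>p is F, p is F. ✓
w5: <>p is F, p is F. ✓
w6: <>p is F, p is F. ✓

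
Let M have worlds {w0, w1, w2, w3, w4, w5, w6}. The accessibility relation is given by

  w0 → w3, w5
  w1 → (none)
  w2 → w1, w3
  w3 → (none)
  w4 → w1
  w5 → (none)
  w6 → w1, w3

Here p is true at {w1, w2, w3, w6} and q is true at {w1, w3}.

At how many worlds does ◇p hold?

w0: successors {w3, w5}; p there: w3:T, w5:F. ✓
w1: no successors, so ◇p fails. ✗
w2: successors {w1, w3}; p there: w1:T, w3:T. ✓
w3: no successors, so ◇p fails. ✗
w4: successors {w1}; p there: w1:T. ✓
w5: no successors, so ◇p fails. ✗
w6: successors {w1, w3}; p there: w1:T, w3:T. ✓
Satisfying worlds: {w0, w2, w4, w6}.

4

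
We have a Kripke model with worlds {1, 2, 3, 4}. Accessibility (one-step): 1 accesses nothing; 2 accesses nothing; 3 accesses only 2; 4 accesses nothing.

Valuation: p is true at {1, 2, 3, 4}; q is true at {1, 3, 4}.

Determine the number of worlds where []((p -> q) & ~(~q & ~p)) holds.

1: no successors, so []((p -> q) & ~(~q & ~p)) holds vacuously. ✓
2: no successors, so []((p -> q) & ~(~q & ~p)) holds vacuously. ✓
3: successors {2}; (p -> q) & ~(~q & ~p) there: 2:F. ✗
4: no successors, so []((p -> q) & ~(~q & ~p)) holds vacuously. ✓
Satisfying worlds: {1, 2, 4}.

3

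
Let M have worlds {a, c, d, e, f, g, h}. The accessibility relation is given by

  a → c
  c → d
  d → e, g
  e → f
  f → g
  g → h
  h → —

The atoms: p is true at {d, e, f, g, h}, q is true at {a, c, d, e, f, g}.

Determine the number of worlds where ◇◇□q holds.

a: successors {c}; ◇□q there: c:T. ✓
c: successors {d}; ◇□q there: d:T. ✓
d: successors {e, g}; ◇□q there: e:T, g:T. ✓
e: successors {f}; ◇□q there: f:F. ✗
f: successors {g}; ◇□q there: g:T. ✓
g: successors {h}; ◇□q there: h:F. ✗
h: no successors, so ◇◇□q fails. ✗
Satisfying worlds: {a, c, d, f}.

4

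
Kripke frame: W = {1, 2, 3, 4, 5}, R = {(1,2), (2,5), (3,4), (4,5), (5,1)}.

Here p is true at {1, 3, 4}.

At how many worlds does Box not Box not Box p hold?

2

1: successors {2}; not Box not Box p there: 2:T. ✓
2: successors {5}; not Box not Box p there: 5:F. ✗
3: successors {4}; not Box not Box p there: 4:T. ✓
4: successors {5}; not Box not Box p there: 5:F. ✗
5: successors {1}; not Box not Box p there: 1:F. ✗
Satisfying worlds: {1, 3}.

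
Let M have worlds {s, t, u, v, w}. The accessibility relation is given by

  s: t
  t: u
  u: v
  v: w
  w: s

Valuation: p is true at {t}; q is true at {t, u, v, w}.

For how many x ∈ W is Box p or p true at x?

s: Box p is T, p is F. ✓
t: Box p is F, p is T. ✓
u: Box p is F, p is F. ✗
v: Box p is F, p is F. ✗
w: Box p is F, p is F. ✗
Satisfying worlds: {s, t}.

2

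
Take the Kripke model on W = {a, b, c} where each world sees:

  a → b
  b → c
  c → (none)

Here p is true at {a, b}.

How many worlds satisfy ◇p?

1

a: successors {b}; p there: b:T. ✓
b: successors {c}; p there: c:F. ✗
c: no successors, so ◇p fails. ✗
Satisfying worlds: {a}.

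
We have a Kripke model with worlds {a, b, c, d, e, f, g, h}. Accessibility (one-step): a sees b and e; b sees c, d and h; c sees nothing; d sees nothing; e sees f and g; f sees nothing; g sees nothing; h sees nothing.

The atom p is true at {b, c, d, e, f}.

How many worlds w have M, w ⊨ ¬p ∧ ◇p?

1

a: ¬p is T, ◇p is T. ✓
b: ¬p is F, ◇p is T. ✗
c: ¬p is F, ◇p is F. ✗
d: ¬p is F, ◇p is F. ✗
e: ¬p is F, ◇p is T. ✗
f: ¬p is F, ◇p is F. ✗
g: ¬p is T, ◇p is F. ✗
h: ¬p is T, ◇p is F. ✗
Satisfying worlds: {a}.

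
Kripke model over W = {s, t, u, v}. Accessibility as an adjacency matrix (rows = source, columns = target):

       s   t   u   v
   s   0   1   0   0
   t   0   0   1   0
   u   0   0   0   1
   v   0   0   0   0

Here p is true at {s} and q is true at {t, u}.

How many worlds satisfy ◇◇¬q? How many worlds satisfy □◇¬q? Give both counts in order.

For ◇◇¬q:
s: successors {t}; ◇¬q there: t:F. ✗
t: successors {u}; ◇¬q there: u:T. ✓
u: successors {v}; ◇¬q there: v:F. ✗
v: no successors, so ◇◇¬q fails. ✗
— 1 world.
For □◇¬q:
s: successors {t}; ◇¬q there: t:F. ✗
t: successors {u}; ◇¬q there: u:T. ✓
u: successors {v}; ◇¬q there: v:F. ✗
v: no successors, so □◇¬q holds vacuously. ✓
— 2 worlds.

1 and 2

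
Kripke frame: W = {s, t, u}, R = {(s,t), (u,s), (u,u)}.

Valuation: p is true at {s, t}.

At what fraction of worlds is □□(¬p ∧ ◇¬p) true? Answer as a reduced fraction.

2/3

s: successors {t}; □(¬p ∧ ◇¬p) there: t:T. ✓
t: no successors, so □□(¬p ∧ ◇¬p) holds vacuously. ✓
u: successors {s, u}; □(¬p ∧ ◇¬p) there: s:F, u:F. ✗
That's 2 of 3 worlds, so 2/3.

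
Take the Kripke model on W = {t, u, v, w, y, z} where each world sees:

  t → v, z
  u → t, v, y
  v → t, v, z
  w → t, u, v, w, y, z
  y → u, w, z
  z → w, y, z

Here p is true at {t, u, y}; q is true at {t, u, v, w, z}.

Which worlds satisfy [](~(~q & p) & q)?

t: successors {v, z}; ~(~q & p) & q there: v:T, z:T. ✓
u: successors {t, v, y}; ~(~q & p) & q there: t:T, v:T, y:F. ✗
v: successors {t, v, z}; ~(~q & p) & q there: t:T, v:T, z:T. ✓
w: successors {t, u, v, w, y, z}; ~(~q & p) & q there: t:T, u:T, v:T, w:T, y:F, z:T. ✗
y: successors {u, w, z}; ~(~q & p) & q there: u:T, w:T, z:T. ✓
z: successors {w, y, z}; ~(~q & p) & q there: w:T, y:F, z:T. ✗

{t, v, y}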